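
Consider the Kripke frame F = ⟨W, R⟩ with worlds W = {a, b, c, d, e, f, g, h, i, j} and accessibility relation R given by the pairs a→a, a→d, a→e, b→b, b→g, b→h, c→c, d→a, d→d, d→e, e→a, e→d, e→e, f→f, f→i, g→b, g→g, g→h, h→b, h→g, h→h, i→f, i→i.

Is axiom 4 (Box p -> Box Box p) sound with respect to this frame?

Yes

Axiom 4 corresponds to the accessibility relation being transitive.
Transitive: yes — every two-step R-path is closed by a direct edge.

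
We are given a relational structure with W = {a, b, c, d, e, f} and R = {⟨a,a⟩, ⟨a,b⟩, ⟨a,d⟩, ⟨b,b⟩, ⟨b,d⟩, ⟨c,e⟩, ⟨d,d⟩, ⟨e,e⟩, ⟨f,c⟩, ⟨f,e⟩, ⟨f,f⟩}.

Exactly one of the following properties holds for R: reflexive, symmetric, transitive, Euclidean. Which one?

transitive

Reflexive: no — c is not related to itself.
Symmetric: no — a R b but not b R a.
Transitive: yes — every two-step R-path is closed by a direct edge.
Euclidean: no — a R d and a R b, but not d R b.
Only transitive holds.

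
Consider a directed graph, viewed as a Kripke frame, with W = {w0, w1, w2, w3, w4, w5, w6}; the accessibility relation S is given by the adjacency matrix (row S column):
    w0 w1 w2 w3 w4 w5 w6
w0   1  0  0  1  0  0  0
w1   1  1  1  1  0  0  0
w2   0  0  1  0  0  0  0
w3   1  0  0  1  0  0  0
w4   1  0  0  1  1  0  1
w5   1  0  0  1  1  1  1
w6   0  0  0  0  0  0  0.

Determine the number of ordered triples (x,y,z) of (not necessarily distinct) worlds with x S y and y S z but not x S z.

0

S is transitive; there are no such tuples.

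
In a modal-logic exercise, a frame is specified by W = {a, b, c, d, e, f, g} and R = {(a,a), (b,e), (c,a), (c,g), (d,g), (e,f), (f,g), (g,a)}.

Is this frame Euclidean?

Euclidean: no — c R a and c R g, but not a R g.

No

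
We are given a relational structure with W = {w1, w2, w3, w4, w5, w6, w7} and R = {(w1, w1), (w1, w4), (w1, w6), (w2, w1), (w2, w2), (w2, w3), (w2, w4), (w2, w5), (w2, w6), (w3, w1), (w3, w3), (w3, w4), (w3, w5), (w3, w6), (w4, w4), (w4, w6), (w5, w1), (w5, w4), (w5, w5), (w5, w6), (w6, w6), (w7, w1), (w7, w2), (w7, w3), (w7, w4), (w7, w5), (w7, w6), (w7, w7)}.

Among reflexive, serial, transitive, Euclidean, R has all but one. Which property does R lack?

Reflexive: yes — every world is R-related to itself.
Serial: yes — every world has a successor (e.g. w1 R w1).
Transitive: yes — every two-step R-path is closed by a direct edge.
Euclidean: no — w1 R w6 and w1 R w4, but not w6 R w4.
Only Euclidean fails.

Euclidean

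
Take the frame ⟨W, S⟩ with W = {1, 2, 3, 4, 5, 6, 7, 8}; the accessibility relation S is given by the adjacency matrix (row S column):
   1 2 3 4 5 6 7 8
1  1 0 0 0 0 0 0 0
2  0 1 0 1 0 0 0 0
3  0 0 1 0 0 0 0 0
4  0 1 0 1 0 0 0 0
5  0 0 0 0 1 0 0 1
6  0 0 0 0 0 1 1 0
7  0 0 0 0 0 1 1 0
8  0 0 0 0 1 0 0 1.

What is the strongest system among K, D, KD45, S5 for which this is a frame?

Serial (axiom D): yes — every world has a successor (e.g. 1 S 1).
Transitive (axiom 4): yes — every two-step S-path is closed by a direct edge.
Euclidean (axiom 5): yes — any two successors of a common world are S-related.
Reflexive (axiom T): yes — every world is S-related to itself.
So F validates K, D, KD45, S5. The strongest is S5.

S5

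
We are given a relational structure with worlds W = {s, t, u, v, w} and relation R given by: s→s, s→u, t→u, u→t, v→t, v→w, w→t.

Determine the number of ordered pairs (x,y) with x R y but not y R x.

Enumerating: (s,u), (v,t), (v,w), (w,t).

4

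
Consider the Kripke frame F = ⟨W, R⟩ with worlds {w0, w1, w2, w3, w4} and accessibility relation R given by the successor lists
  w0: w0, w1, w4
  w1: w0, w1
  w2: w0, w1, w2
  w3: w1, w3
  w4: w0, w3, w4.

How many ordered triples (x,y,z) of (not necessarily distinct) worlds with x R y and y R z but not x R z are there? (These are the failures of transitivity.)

Enumerating: (w0,w4,w3), (w1,w0,w4), (w2,w0,w4), (w3,w1,w0), (w4,w0,w1), (w4,w3,w1).

6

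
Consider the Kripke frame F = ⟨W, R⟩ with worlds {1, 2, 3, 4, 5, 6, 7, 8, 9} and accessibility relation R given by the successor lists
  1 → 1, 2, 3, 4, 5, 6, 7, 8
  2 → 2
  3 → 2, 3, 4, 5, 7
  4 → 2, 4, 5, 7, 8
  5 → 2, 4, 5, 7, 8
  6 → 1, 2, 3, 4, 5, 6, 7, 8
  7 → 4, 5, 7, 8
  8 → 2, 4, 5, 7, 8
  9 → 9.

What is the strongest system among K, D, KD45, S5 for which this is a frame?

Serial (axiom D): yes — every world has a successor (e.g. 1 R 1).
Transitive (axiom 4): no — 3 R 4 and 4 R 8, but not 3 R 8.
Euclidean (axiom 5): no — 1 R 2 and 1 R 3, but not 2 R 3.
Reflexive (axiom T): yes — every world is R-related to itself.
So F validates K, D; KD45 would additionally require R to be Euclidean and transitive. The strongest is D.

D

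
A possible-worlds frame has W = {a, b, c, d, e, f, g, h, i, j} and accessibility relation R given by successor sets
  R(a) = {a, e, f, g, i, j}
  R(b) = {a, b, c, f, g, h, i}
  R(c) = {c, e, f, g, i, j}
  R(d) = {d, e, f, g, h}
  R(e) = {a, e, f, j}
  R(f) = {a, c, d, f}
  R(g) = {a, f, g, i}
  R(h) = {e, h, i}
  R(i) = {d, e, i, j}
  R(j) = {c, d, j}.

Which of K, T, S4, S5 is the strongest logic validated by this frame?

Reflexive (axiom T): yes — every world is R-related to itself.
Transitive (axiom 4): no — a R f and f R c, but not a R c.
Euclidean (axiom 5): no — a R e and a R g, but not e R g.
So F validates K, T; S4 would additionally require R to be transitive. The strongest is T.

T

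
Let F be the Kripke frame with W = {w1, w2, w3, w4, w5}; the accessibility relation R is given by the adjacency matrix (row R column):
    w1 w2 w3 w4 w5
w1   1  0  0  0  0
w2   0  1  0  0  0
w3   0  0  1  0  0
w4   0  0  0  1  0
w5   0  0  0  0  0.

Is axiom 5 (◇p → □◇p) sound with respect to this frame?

Yes

Axiom 5 corresponds to the accessibility relation being Euclidean.
Euclidean: yes — any two successors of a common world are R-related.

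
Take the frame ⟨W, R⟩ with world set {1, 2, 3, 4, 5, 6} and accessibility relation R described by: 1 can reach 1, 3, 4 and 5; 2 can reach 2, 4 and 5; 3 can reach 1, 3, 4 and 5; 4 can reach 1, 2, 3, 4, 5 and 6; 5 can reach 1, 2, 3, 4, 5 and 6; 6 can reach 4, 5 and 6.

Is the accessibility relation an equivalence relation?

No

Reflexive: yes — every world is R-related to itself.
Symmetric: yes — every pair in R has its reverse in R.
Transitive: no — 1 R 4 and 4 R 2, but not 1 R 2.
So R is not an equivalence relation.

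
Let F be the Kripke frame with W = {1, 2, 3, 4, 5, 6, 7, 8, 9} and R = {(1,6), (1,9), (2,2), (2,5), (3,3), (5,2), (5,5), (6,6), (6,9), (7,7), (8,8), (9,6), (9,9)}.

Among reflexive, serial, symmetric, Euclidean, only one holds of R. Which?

Euclidean

Reflexive: no — 1 is not related to itself.
Serial: no — 4 has no R-successor.
Symmetric: no — 1 R 6 but not 6 R 1.
Euclidean: yes — any two successors of a common world are R-related.
Only Euclidean holds.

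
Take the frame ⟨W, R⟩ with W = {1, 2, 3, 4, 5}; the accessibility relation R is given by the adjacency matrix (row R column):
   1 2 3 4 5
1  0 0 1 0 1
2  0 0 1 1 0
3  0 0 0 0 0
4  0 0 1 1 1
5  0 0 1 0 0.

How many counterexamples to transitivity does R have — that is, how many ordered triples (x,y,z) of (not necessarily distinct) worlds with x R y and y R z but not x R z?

Enumerating: (2,4,5).

1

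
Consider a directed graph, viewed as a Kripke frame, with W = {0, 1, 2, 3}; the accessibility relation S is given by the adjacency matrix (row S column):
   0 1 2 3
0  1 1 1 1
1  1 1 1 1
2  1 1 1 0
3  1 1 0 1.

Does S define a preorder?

Reflexive: yes — every world is S-related to itself.
Transitive: no — 2 S 0 and 0 S 3, but not 2 S 3.
So S is not a preorder.

No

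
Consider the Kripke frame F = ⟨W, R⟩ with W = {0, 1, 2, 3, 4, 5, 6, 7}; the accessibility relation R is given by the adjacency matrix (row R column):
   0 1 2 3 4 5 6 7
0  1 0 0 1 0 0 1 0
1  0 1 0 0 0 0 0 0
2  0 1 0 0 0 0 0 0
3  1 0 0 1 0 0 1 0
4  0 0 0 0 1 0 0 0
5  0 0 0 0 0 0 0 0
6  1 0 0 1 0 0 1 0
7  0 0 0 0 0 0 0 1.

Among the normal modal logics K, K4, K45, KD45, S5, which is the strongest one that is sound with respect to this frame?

Transitive (axiom 4): yes — every two-step R-path is closed by a direct edge.
Euclidean (axiom 5): yes — any two successors of a common world are R-related.
Serial (axiom D): no — 5 has no R-successor.
Reflexive (axiom T): no — 2 is not related to itself.
So F validates K, K4, K45; KD45 would additionally require R to be serial. The strongest is K45.

K45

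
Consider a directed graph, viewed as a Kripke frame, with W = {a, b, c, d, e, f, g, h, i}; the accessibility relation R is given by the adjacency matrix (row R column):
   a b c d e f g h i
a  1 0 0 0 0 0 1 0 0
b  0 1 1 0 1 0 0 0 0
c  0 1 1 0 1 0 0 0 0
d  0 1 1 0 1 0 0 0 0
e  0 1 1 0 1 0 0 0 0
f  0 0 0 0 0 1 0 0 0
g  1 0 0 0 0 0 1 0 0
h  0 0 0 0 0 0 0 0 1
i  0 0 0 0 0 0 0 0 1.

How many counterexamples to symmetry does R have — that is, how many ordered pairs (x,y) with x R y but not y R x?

4

Enumerating: (d,b), (d,c), (d,e), (h,i).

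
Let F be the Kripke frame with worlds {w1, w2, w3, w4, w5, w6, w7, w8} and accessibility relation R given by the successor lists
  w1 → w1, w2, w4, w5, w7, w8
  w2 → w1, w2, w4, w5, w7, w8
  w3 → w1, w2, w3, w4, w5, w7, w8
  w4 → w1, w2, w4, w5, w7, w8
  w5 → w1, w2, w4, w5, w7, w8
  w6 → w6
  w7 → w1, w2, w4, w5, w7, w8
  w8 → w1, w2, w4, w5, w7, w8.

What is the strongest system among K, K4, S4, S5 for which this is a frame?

S4

Transitive (axiom 4): yes — every two-step R-path is closed by a direct edge.
Reflexive (axiom T): yes — every world is R-related to itself.
Euclidean (axiom 5): no — w3 R w1 and w3 R w3, but not w1 R w3.
So F validates K, K4, S4; S5 would additionally require R to be Euclidean. The strongest is S4.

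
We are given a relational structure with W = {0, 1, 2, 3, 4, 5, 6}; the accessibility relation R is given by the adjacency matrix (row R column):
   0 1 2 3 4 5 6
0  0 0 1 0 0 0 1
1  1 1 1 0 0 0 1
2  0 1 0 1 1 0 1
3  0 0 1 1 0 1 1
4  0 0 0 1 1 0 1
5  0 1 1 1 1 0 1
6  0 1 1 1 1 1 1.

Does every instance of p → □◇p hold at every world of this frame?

No

The schema B characterises exactly the symmetric frames.
Symmetric: no — 0 R 2 but not 2 R 0.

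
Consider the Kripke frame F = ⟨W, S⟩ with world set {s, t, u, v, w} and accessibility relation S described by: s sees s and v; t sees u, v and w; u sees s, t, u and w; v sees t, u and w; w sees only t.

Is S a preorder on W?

No

Reflexive: no — t is not related to itself.
Transitive: no — s S v and v S t, but not s S t.
So S is not a preorder.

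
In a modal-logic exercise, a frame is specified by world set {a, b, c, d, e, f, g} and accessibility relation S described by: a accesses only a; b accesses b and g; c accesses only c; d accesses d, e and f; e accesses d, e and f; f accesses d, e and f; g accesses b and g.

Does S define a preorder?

Reflexive: yes — every world is S-related to itself.
Transitive: yes — every two-step S-path is closed by a direct edge.
So S is a preorder.

Yes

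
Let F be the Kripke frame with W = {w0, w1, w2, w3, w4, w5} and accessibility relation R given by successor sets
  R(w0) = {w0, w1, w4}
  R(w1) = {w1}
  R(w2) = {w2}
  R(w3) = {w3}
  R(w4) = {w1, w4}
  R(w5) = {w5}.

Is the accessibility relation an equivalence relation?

Reflexive: yes — every world is R-related to itself.
Symmetric: no — w0 R w1 but not w1 R w0.
Transitive: yes — every two-step R-path is closed by a direct edge.
So R is not an equivalence relation.

No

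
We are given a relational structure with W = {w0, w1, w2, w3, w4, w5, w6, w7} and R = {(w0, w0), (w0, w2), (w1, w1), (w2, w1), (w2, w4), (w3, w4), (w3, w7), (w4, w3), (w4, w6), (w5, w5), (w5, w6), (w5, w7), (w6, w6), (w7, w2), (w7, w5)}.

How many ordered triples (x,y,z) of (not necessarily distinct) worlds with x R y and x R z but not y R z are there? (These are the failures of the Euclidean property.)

Enumerating: (w0,w2,w0), (w0,w2,w2), (w2,w1,w4), (w2,w4,w1), (w2,w4,w4), (w3,w4,w4), (w3,w4,w7), (w3,w7,w4), (w3,w7,w7), (w4,w3,w3), (w4,w3,w6), (w4,w6,w3), … and 7 more.
Total: 19.

19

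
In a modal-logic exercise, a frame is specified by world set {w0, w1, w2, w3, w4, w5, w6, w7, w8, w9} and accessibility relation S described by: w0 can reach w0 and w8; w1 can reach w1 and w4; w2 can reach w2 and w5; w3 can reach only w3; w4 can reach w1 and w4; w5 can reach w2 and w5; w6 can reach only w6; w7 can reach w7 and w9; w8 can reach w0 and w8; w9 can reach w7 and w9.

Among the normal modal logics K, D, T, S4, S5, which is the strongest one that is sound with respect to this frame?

Serial (axiom D): yes — every world has a successor (e.g. w0 S w0).
Reflexive (axiom T): yes — every world is S-related to itself.
Transitive (axiom 4): yes — every two-step S-path is closed by a direct edge.
Euclidean (axiom 5): yes — any two successors of a common world are S-related.
So F validates K, D, T, S4, S5. The strongest is S5.

S5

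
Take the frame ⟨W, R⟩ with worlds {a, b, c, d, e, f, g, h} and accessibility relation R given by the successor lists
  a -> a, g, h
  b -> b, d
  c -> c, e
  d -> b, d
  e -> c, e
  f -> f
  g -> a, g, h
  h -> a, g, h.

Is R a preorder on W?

Reflexive: yes — every world is R-related to itself.
Transitive: yes — every two-step R-path is closed by a direct edge.
So R is a preorder.

Yes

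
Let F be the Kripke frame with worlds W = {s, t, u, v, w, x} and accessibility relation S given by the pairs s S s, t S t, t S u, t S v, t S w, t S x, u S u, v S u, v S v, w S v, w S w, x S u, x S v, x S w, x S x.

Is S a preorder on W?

No

Reflexive: yes — every world is S-related to itself.
Transitive: no — w S v and v S u, but not w S u.
So S is not a preorder.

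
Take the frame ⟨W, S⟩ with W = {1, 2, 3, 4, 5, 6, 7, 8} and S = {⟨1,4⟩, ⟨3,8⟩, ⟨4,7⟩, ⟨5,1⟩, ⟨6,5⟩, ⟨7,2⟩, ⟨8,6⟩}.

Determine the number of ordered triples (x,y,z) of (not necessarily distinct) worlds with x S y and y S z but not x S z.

Enumerating: (1,4,7), (3,8,6), (4,7,2), (5,1,4), (6,5,1), (8,6,5).

6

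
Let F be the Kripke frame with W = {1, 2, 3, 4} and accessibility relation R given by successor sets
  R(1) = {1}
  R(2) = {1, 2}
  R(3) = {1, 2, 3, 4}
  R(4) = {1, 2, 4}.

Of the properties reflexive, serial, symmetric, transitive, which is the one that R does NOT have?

Reflexive: yes — every world is R-related to itself.
Serial: yes — every world has a successor (e.g. 1 R 1).
Symmetric: no — 2 R 1 but not 1 R 2.
Transitive: yes — every two-step R-path is closed by a direct edge.
Only symmetric fails.

symmetric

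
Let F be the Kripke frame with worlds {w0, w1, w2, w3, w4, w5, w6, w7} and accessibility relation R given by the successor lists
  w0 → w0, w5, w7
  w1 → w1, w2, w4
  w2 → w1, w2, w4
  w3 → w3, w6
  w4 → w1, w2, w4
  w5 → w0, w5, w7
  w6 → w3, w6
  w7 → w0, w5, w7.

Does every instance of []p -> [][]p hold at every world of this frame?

Axiom 4 corresponds to the accessibility relation being transitive.
Transitive: yes — every two-step R-path is closed by a direct edge.

Yes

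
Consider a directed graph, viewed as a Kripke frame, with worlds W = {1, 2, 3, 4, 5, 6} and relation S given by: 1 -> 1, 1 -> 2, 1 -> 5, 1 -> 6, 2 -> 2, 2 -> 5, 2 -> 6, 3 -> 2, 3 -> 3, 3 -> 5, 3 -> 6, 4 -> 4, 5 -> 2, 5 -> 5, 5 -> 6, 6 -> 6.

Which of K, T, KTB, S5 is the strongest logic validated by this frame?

T

Reflexive (axiom T): yes — every world is S-related to itself.
Symmetric (axiom B): no — 1 S 2 but not 2 S 1.
Euclidean (axiom 5): no — 1 S 6 and 1 S 2, but not 6 S 2.
So F validates K, T; KTB would additionally require S to be symmetric. The strongest is T.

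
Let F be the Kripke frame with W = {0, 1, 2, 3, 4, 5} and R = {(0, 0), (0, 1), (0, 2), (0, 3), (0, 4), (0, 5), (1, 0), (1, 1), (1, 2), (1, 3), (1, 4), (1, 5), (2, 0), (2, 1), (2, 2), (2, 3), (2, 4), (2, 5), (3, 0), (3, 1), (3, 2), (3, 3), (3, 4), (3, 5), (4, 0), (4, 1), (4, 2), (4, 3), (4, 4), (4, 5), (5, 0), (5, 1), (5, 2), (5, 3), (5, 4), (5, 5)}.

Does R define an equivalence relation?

Reflexive: yes — every world is R-related to itself.
Symmetric: yes — every pair in R has its reverse in R.
Transitive: yes — every two-step R-path is closed by a direct edge.
So R is an equivalence relation.

Yes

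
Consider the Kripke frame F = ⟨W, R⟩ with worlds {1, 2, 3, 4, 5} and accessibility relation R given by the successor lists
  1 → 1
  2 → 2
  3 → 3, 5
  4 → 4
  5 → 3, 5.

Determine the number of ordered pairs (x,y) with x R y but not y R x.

0

R is symmetric; there are no such tuples.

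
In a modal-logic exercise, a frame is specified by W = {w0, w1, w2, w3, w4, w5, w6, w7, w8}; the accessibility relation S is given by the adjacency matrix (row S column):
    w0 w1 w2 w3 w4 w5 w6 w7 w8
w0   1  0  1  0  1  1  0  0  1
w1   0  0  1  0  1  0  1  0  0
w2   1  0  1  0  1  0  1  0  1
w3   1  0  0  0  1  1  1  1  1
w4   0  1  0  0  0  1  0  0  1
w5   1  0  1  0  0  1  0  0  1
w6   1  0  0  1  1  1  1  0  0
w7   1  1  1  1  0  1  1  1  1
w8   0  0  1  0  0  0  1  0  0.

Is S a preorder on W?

No

Reflexive: no — w1 is not related to itself.
Transitive: no — w0 S w2 and w2 S w6, but not w0 S w6.
So S is not a preorder.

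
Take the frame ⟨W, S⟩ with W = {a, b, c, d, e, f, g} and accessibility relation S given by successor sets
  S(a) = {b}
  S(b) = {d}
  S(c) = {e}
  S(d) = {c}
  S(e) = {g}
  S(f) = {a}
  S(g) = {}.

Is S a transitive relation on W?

No

Transitive: no — a S b and b S d, but not a S d.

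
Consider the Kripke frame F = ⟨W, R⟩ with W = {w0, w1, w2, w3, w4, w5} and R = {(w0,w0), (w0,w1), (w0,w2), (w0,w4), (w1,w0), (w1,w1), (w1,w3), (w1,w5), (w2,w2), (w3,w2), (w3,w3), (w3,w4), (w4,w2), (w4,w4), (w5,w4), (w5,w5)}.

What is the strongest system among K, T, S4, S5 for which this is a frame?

Reflexive (axiom T): yes — every world is R-related to itself.
Transitive (axiom 4): no — w0 R w1 and w1 R w3, but not w0 R w3.
Euclidean (axiom 5): no — w0 R w1 and w0 R w2, but not w1 R w2.
So F validates K, T; S4 would additionally require R to be transitive. The strongest is T.

T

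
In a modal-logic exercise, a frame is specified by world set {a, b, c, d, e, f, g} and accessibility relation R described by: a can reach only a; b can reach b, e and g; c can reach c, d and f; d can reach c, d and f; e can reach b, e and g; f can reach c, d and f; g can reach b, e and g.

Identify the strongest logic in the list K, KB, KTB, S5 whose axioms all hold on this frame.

Symmetric (axiom B): yes — every pair in R has its reverse in R.
Reflexive (axiom T): yes — every world is R-related to itself.
Euclidean (axiom 5): yes — any two successors of a common world are R-related.
So F validates K, KB, KTB, S5. The strongest is S5.

S5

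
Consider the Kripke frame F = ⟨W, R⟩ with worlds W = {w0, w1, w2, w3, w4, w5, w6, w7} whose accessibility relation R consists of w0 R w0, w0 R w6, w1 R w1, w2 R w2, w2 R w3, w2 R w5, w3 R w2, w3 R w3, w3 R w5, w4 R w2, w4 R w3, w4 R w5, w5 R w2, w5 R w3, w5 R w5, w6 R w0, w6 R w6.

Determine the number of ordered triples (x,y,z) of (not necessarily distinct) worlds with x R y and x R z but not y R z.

R is Euclidean; there are no such tuples.

0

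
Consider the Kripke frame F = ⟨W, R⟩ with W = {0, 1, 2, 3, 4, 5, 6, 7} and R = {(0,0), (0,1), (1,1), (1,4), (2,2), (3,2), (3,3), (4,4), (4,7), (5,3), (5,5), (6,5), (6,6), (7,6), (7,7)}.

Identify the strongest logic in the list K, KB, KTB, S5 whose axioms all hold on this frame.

Symmetric (axiom B): no — 0 R 1 but not 1 R 0.
Reflexive (axiom T): yes — every world is R-related to itself.
Euclidean (axiom 5): no — 0 R 1 and 0 R 0, but not 1 R 0.
So F validates K; KB would additionally require R to be symmetric. The strongest is K.

K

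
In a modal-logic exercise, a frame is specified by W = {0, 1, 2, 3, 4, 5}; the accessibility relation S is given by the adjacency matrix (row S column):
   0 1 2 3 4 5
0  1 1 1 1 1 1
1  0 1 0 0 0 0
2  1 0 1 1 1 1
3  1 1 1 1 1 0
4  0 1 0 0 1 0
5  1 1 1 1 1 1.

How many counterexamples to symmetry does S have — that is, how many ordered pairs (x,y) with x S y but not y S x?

Enumerating: (0,1), (0,4), (2,4), (3,1), (3,4), (4,1), (5,1), (5,3), (5,4).

9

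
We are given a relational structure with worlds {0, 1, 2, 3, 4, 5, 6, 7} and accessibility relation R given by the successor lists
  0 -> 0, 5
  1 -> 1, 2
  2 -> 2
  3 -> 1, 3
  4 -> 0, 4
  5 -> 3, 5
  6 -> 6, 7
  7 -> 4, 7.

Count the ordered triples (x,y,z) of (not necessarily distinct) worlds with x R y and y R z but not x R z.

6

Enumerating: (0,5,3), (3,1,2), (4,0,5), (5,3,1), (6,7,4), (7,4,0).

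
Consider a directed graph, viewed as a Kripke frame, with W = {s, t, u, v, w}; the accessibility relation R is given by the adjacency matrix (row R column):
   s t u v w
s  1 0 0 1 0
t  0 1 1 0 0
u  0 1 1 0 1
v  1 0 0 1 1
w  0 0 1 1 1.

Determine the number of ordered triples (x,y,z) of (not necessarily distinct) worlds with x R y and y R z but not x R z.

6

Enumerating: (s,v,w), (t,u,w), (u,w,v), (v,w,u), (w,u,t), (w,v,s).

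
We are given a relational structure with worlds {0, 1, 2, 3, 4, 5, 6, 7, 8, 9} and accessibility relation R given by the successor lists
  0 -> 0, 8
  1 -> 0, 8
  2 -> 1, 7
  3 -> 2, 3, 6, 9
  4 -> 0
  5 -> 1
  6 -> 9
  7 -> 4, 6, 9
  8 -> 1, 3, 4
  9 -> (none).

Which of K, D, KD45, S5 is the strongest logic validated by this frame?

Serial (axiom D): no — 9 has no R-successor.
Transitive (axiom 4): no — 0 R 8 and 8 R 1, but not 0 R 1.
Euclidean (axiom 5): no — 1 R 8 and 1 R 0, but not 8 R 0.
Reflexive (axiom T): no — 1 is not related to itself.
So F validates K; D would additionally require R to be serial. The strongest is K.

K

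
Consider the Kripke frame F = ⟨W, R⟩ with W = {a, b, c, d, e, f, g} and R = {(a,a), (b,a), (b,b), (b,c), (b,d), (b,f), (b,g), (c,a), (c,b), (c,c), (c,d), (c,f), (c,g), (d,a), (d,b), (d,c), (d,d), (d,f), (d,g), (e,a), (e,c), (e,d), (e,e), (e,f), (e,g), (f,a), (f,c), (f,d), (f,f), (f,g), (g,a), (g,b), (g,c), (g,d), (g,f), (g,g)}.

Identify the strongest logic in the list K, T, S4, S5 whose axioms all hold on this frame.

Reflexive (axiom T): yes — every world is R-related to itself.
Transitive (axiom 4): no — e R c and c R b, but not e R b.
Euclidean (axiom 5): no — b R a and b R c, but not a R c.
So F validates K, T; S4 would additionally require R to be transitive. The strongest is T.

T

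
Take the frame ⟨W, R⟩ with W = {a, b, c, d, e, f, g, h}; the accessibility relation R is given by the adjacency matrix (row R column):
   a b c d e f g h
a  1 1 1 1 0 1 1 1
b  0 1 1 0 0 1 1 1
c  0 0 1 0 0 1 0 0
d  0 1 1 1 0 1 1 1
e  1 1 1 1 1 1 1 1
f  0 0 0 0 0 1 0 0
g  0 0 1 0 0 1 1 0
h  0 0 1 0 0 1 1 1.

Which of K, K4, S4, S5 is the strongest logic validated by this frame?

S4

Transitive (axiom 4): yes — every two-step R-path is closed by a direct edge.
Reflexive (axiom T): yes — every world is R-related to itself.
Euclidean (axiom 5): no — a R b and a R d, but not b R d.
So F validates K, K4, S4; S5 would additionally require R to be Euclidean. The strongest is S4.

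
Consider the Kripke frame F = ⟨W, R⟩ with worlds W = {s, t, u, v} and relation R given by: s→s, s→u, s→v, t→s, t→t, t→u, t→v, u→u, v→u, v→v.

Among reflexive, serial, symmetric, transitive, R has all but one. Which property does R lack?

symmetric

Reflexive: yes — every world is R-related to itself.
Serial: yes — every world has a successor (e.g. s R s).
Symmetric: no — s R u but not u R s.
Transitive: yes — every two-step R-path is closed by a direct edge.
Only symmetric fails.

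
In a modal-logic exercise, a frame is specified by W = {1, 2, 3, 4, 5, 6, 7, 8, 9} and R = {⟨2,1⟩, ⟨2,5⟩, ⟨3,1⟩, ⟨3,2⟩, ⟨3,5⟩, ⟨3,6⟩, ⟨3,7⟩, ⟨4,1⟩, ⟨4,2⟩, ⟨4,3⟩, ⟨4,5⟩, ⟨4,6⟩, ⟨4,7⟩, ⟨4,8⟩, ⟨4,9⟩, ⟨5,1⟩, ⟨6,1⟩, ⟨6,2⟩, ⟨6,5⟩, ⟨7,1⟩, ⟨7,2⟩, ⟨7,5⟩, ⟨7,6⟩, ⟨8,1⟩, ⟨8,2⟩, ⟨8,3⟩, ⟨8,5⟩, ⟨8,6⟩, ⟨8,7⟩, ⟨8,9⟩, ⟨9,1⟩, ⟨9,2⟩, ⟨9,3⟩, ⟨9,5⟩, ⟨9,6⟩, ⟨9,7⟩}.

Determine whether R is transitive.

Yes

Transitive: yes — every two-step R-path is closed by a direct edge.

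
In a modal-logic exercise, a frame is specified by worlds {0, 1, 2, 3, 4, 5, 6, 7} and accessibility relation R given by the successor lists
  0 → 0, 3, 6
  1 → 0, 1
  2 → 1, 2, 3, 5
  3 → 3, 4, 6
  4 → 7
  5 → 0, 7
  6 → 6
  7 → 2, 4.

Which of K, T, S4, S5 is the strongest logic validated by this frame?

Reflexive (axiom T): no — 4 is not related to itself.
Transitive (axiom 4): no — 0 R 3 and 3 R 4, but not 0 R 4.
Euclidean (axiom 5): no — 0 R 6 and 0 R 3, but not 6 R 3.
So F validates K; T would additionally require R to be reflexive. The strongest is K.

K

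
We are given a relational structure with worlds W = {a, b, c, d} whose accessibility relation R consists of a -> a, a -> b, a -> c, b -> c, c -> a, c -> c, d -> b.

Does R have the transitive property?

No

Transitive: no — b R c and c R a, but not b R a.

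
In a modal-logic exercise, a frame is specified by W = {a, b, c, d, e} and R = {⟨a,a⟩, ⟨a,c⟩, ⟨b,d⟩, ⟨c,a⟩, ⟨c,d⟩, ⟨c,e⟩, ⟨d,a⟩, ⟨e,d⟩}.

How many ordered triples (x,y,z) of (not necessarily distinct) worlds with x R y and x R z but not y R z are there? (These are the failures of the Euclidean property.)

Enumerating: (a,c,c), (b,d,d), (c,a,d), (c,a,e), (c,d,d), (c,d,e), (c,e,a), (c,e,e), (e,d,d).

9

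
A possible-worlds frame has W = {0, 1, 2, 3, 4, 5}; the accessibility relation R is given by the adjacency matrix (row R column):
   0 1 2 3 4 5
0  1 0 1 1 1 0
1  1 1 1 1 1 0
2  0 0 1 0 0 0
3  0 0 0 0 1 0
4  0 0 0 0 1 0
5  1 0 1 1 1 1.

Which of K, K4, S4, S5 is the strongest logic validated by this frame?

Transitive (axiom 4): yes — every two-step R-path is closed by a direct edge.
Reflexive (axiom T): no — 3 is not related to itself.
Euclidean (axiom 5): no — 0 R 2 and 0 R 3, but not 2 R 3.
So F validates K, K4; S4 would additionally require R to be reflexive. The strongest is K4.

K4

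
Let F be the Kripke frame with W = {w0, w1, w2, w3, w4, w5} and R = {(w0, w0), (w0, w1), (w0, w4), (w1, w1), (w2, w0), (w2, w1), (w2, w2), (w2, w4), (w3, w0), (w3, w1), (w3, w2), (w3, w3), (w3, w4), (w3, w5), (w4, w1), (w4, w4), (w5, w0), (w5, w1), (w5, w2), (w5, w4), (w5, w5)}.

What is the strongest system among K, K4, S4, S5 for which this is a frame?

Transitive (axiom 4): yes — every two-step R-path is closed by a direct edge.
Reflexive (axiom T): yes — every world is R-related to itself.
Euclidean (axiom 5): no — w0 R w1 and w0 R w4, but not w1 R w4.
So F validates K, K4, S4; S5 would additionally require R to be Euclidean. The strongest is S4.

S4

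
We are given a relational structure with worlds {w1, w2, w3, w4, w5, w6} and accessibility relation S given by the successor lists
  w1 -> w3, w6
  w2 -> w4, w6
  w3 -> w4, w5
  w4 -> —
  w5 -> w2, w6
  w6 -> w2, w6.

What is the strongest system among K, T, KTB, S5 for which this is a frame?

Reflexive (axiom T): no — w1 is not related to itself.
Symmetric (axiom B): no — w1 S w3 but not w3 S w1.
Euclidean (axiom 5): no — w1 S w3 and w1 S w6, but not w3 S w6.
So F validates K; T would additionally require S to be reflexive. The strongest is K.

K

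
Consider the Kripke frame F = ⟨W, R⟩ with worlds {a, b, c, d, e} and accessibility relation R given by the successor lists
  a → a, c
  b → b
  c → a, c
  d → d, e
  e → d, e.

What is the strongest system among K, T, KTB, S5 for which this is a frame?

S5

Reflexive (axiom T): yes — every world is R-related to itself.
Symmetric (axiom B): yes — every pair in R has its reverse in R.
Euclidean (axiom 5): yes — any two successors of a common world are R-related.
So F validates K, T, KTB, S5. The strongest is S5.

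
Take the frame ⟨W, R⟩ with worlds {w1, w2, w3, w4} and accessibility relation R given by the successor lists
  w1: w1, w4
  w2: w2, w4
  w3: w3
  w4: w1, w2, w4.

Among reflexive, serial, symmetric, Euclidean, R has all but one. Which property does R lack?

Euclidean

Reflexive: yes — every world is R-related to itself.
Serial: yes — every world has a successor (e.g. w1 R w1).
Symmetric: yes — every pair in R has its reverse in R.
Euclidean: no — w4 R w1 and w4 R w2, but not w1 R w2.
Only Euclidean fails.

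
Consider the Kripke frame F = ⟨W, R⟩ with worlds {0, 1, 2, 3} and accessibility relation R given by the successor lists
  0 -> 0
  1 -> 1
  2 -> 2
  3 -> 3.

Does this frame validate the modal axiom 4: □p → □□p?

Yes

By correspondence theory, 4 is valid on a frame iff R is transitive.
Transitive: yes — every two-step R-path is closed by a direct edge.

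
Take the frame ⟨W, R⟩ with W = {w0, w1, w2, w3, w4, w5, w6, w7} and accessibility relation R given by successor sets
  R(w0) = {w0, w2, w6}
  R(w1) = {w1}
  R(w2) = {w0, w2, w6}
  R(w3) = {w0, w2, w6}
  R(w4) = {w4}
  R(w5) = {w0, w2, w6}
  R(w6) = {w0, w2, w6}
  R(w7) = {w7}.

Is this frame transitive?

Yes

Transitive: yes — every two-step R-path is closed by a direct edge.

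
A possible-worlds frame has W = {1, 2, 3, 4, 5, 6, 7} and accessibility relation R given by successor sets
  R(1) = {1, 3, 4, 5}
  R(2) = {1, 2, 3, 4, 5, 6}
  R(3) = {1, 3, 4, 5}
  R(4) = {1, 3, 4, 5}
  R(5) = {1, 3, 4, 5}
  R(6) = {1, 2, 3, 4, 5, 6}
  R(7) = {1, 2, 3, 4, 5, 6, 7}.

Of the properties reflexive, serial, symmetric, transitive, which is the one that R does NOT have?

Reflexive: yes — every world is R-related to itself.
Serial: yes — every world has a successor (e.g. 1 R 1).
Symmetric: no — 2 R 1 but not 1 R 2.
Transitive: yes — every two-step R-path is closed by a direct edge.
Only symmetric fails.

symmetric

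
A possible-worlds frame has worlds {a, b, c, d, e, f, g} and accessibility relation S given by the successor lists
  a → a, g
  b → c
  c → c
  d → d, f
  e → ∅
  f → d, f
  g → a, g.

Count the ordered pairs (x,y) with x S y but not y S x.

Enumerating: (b,c).

1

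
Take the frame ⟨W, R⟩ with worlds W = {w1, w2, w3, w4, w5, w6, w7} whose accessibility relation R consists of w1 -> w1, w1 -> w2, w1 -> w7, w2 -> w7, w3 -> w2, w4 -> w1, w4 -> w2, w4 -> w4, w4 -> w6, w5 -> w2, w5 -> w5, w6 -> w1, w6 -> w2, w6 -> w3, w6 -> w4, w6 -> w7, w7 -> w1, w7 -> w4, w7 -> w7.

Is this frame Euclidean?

No

Euclidean: no — w1 R w7 and w1 R w2, but not w7 R w2.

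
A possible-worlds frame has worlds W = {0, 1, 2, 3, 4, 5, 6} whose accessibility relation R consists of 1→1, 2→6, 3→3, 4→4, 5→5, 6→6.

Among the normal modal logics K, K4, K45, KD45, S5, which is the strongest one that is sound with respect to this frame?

Transitive (axiom 4): yes — every two-step R-path is closed by a direct edge.
Euclidean (axiom 5): yes — any two successors of a common world are R-related.
Serial (axiom D): no — 0 has no R-successor.
Reflexive (axiom T): no — 0 is not related to itself.
So F validates K, K4, K45; KD45 would additionally require R to be serial. The strongest is K45.

K45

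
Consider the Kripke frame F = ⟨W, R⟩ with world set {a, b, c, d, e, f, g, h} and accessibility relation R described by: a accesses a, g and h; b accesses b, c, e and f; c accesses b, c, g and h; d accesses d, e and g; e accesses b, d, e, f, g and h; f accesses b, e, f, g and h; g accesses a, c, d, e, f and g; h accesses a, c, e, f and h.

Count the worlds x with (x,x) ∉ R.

0

R is reflexive; there are no such worlds.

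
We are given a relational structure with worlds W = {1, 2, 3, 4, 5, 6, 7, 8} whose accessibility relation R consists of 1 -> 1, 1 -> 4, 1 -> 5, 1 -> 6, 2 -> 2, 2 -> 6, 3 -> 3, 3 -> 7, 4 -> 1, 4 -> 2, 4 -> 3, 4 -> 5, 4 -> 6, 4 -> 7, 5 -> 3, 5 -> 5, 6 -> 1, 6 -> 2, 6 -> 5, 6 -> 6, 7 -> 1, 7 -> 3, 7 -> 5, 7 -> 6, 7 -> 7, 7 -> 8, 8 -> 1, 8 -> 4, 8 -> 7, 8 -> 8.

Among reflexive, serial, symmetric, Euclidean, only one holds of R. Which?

serial

Reflexive: no — 4 is not related to itself.
Serial: yes — every world has a successor (e.g. 1 R 1).
Symmetric: no — 1 R 5 but not 5 R 1.
Euclidean: no — 1 R 5 and 1 R 4, but not 5 R 4.
Only serial holds.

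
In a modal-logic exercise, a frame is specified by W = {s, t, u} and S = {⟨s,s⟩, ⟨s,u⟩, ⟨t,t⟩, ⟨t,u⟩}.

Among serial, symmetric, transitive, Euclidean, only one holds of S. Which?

transitive

Serial: no — u has no S-successor.
Symmetric: no — s S u but not u S s.
Transitive: yes — every two-step S-path is closed by a direct edge.
Euclidean: no — s S u and s S s, but not u S s.
Only transitive holds.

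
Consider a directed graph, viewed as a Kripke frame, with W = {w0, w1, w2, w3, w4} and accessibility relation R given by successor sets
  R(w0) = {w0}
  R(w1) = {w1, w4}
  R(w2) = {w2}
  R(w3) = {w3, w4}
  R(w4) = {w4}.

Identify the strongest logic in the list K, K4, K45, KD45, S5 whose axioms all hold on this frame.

Transitive (axiom 4): yes — every two-step R-path is closed by a direct edge.
Euclidean (axiom 5): no — w1 R w4 and w1 R w1, but not w4 R w1.
Serial (axiom D): yes — every world has a successor (e.g. w0 R w0).
Reflexive (axiom T): yes — every world is R-related to itself.
So F validates K, K4; K45 would additionally require R to be Euclidean. The strongest is K4.

K4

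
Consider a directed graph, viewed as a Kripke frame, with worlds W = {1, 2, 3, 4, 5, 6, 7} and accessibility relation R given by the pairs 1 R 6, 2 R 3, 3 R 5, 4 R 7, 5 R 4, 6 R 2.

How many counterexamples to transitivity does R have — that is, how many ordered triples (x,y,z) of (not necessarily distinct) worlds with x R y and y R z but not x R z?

Enumerating: (1,6,2), (2,3,5), (3,5,4), (5,4,7), (6,2,3).

5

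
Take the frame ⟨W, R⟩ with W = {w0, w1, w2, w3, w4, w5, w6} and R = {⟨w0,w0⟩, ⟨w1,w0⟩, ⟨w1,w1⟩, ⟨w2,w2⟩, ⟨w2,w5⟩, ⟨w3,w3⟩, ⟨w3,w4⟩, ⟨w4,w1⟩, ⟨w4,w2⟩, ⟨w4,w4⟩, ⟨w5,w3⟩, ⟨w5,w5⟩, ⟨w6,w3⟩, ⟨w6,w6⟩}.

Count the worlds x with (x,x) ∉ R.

0

R is reflexive; there are no such worlds.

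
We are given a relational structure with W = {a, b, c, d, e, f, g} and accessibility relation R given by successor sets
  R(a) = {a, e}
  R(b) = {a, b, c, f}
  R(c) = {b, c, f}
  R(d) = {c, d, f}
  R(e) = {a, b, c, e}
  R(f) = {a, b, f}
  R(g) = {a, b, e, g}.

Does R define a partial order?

No

Reflexive: yes — every world is R-related to itself.
Transitive: no — a R e and e R b, but not a R b.
Antisymmetric: no — a R e and e R a with a ≠ e.
So R is not a partial order.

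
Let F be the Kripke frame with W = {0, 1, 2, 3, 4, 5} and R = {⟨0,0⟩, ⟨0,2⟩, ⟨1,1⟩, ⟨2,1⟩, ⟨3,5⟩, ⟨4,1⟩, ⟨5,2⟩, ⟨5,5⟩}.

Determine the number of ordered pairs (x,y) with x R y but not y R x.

5

Enumerating: (0,2), (2,1), (3,5), (4,1), (5,2).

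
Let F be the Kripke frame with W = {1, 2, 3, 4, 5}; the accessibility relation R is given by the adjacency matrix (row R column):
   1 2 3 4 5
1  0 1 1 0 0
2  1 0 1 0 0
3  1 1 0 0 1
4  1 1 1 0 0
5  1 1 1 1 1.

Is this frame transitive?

No

Transitive: no — 1 R 3 and 3 R 5, but not 1 R 5.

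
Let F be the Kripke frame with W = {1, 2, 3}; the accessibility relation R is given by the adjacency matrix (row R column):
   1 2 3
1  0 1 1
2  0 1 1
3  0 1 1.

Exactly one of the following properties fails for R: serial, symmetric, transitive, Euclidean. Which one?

symmetric

Serial: yes — every world has a successor (e.g. 1 R 2).
Symmetric: no — 1 R 2 but not 2 R 1.
Transitive: yes — every two-step R-path is closed by a direct edge.
Euclidean: yes — any two successors of a common world are R-related.
Only symmetric fails.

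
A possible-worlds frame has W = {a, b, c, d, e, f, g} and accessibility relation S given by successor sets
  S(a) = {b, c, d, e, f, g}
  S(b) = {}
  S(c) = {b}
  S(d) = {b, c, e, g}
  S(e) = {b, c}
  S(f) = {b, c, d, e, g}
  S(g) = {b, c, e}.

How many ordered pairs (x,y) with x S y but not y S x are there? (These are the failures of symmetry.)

21

Enumerating: (a,b), (a,c), (a,d), (a,e), (a,f), (a,g), (c,b), (d,b), (d,c), (d,e), (d,g), (e,b), … and 9 more.
Total: 21.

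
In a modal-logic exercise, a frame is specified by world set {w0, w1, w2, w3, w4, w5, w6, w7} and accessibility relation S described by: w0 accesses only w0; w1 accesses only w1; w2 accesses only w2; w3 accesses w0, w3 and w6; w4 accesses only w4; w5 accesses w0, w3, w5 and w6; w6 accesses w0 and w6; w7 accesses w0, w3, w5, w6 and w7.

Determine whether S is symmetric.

No

Symmetric: no — w3 S w0 but not w0 S w3.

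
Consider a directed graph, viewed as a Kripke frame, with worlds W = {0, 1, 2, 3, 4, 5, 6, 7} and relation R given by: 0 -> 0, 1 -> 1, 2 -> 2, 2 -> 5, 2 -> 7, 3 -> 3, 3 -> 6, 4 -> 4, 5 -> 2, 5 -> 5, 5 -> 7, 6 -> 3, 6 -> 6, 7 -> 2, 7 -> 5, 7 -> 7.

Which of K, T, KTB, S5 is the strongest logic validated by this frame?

S5

Reflexive (axiom T): yes — every world is R-related to itself.
Symmetric (axiom B): yes — every pair in R has its reverse in R.
Euclidean (axiom 5): yes — any two successors of a common world are R-related.
So F validates K, T, KTB, S5. The strongest is S5.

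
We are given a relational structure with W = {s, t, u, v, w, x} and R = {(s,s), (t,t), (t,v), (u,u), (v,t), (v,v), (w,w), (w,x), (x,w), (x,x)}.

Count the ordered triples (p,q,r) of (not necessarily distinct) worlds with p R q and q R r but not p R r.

0

R is transitive; there are no such tuples.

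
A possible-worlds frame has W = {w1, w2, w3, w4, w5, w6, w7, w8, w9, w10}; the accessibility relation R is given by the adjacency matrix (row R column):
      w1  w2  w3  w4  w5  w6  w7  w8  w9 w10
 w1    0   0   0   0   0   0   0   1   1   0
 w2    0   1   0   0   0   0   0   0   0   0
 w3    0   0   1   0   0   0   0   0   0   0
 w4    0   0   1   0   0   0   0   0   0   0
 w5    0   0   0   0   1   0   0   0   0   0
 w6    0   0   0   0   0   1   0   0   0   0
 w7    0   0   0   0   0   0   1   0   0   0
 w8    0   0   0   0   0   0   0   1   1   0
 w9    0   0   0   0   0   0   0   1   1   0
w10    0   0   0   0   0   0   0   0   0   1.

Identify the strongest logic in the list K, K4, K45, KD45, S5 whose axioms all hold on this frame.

KD45

Transitive (axiom 4): yes — every two-step R-path is closed by a direct edge.
Euclidean (axiom 5): yes — any two successors of a common world are R-related.
Serial (axiom D): yes — every world has a successor (e.g. w1 R w8).
Reflexive (axiom T): no — w1 is not related to itself.
So F validates K, K4, K45, KD45; S5 would additionally require R to be reflexive. The strongest is KD45.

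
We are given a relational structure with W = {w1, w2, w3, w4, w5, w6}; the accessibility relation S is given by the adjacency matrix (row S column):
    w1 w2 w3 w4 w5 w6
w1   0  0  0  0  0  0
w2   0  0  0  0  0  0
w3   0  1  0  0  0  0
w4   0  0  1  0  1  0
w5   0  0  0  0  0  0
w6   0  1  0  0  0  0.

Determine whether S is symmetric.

No

Symmetric: no — w3 S w2 but not w2 S w3.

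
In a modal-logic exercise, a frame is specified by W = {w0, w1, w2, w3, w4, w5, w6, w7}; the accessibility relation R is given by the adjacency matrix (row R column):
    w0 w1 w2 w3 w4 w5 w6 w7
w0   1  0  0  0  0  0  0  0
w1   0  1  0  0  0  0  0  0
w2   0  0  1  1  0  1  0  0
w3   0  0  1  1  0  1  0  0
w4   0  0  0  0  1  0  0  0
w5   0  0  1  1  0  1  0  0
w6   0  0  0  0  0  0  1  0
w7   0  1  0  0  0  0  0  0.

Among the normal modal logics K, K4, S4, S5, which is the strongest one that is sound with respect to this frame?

Transitive (axiom 4): yes — every two-step R-path is closed by a direct edge.
Reflexive (axiom T): no — w7 is not related to itself.
Euclidean (axiom 5): yes — any two successors of a common world are R-related.
So F validates K, K4; S4 would additionally require R to be reflexive. The strongest is K4.

K4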